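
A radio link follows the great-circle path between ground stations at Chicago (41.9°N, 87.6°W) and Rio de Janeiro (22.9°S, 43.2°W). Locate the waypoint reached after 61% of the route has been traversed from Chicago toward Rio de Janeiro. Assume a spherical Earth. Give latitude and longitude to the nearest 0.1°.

Write both endpoints as unit vectors p₁, p₂ with components (cos φ cos λ, cos φ sin λ, sin φ).
The central angle between the endpoints is δ = arccos(p₁·p₂) ≈ 1.339 rad (76.7°).
Interpolate at f = 0.61 with slerp weights a = sin((1−f)δ)/sin δ ≈ 0.512, b = sin(fδ)/sin δ ≈ 0.749.
p = a·p₁ + b·p₂ ≈ (0.519, -0.853, 0.051); φ = arcsin(p_z) ≈ 2.91°, λ = atan2(p_y, p_x) ≈ -58.70°.

≈ 2.9°N, 58.7°W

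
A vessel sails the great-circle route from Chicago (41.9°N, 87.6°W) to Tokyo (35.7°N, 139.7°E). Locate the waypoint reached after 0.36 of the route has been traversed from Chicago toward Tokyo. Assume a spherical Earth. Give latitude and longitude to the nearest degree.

≈ 62°N, 132°W

Convert each endpoint to a unit vector on the sphere (x = cos φ cos λ, y = cos φ sin λ, z = sin φ).
The central angle between the endpoints is δ = arccos(p₁·p₂) ≈ 1.591 rad (91.2°).
Interpolate at f = 0.36 with slerp weights a = sin((1−f)δ)/sin δ ≈ 0.851, b = sin(fδ)/sin δ ≈ 0.542.
p = a·p₁ + b·p₂ ≈ (-0.309, -0.348, 0.885); φ = arcsin(p_z) ≈ 62.24°, λ = atan2(p_y, p_x) ≈ -131.59°.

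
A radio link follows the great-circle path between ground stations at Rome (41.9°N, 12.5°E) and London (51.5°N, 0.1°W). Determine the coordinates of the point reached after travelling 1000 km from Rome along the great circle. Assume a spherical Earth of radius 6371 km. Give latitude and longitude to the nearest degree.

≈ 49°N, 4°E

The haversine formula gives a central angle δ ≈ 0.225 rad (12.9°) between the endpoints. The total great-circle distance is δ·R ≈ 0.225 × 6371 ≈ 1432 km, so the target fraction is f = 1000/1432 ≈ 0.698.
Interpolate at f ≈ 0.698 with slerp weights a = sin((1−f)δ)/sin δ ≈ 0.304, b = sin(fδ)/sin δ ≈ 0.701.
p = a·p₁ + b·p₂ ≈ (0.658, 0.048, 0.752); φ = arcsin(p_z) ≈ 48.75°, λ = atan2(p_y, p_x) ≈ 4.20°.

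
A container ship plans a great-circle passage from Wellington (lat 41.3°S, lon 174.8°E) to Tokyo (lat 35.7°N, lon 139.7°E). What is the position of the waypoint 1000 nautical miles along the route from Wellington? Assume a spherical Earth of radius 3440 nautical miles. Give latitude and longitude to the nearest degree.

≈ lat 26°S, lon 166°E

Write both endpoints as unit vectors p₁, p₂ with components (cos φ cos λ, cos φ sin λ, sin φ).
The central angle between the endpoints is δ = arccos(p₁·p₂) ≈ 1.457 rad (83.5°). The total great-circle distance is δ·R ≈ 1.457 × 3440 ≈ 5011 nmi, so the target fraction is f = 1000/5011 ≈ 0.200.
Interpolate at f ≈ 0.200 with slerp weights a = sin((1−f)δ)/sin δ ≈ 0.925, b = sin(fδ)/sin δ ≈ 0.289.
p = a·p₁ + b·p₂ ≈ (-0.871, 0.215, -0.442); φ = arcsin(p_z) ≈ -26.25°, λ = atan2(p_y, p_x) ≈ 166.16°.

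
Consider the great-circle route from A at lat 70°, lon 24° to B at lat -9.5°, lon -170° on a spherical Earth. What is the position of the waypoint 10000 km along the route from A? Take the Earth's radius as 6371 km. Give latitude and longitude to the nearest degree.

≈ lat 19°, lon -173°

The haversine formula gives a central angle δ ≈ 2.074 rad (118.8°) between the endpoints. The total great-circle distance is δ·R ≈ 2.074 × 6371 ≈ 13215 km, so the target fraction is f = 10000/13215 ≈ 0.757.
Interpolate at f ≈ 0.757 with slerp weights a = sin((1−f)δ)/sin δ ≈ 0.552, b = sin(fδ)/sin δ ≈ 1.142.
p = a·p₁ + b·p₂ ≈ (-0.936, -0.119, 0.330); φ = arcsin(p_z) ≈ 19.28°, λ = atan2(p_y, p_x) ≈ -172.77°.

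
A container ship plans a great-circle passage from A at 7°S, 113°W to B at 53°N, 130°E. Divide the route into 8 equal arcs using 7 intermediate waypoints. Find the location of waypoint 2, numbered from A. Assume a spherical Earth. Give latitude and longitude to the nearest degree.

From cos δ = sin φ₁ sin φ₂ + cos φ₁ cos φ₂ cos Δλ, the central angle is δ ≈ 1.948 rad (111.6°).
Interpolate at f = 2/8 with slerp weights a = sin((1−f)δ)/sin δ ≈ 1.069, b = sin(fδ)/sin δ ≈ 0.503.
p = a·p₁ + b·p₂ ≈ (-0.609, -0.745, 0.272); φ = arcsin(p_z) ≈ 15.77°, λ = atan2(p_y, p_x) ≈ -129.29°.

≈ 16°N, 129°W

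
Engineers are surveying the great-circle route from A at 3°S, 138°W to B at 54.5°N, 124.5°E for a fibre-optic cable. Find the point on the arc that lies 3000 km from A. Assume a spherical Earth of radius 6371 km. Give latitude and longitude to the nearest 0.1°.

Convert each endpoint to a unit vector on the sphere (x = cos φ cos λ, y = cos φ sin λ, z = sin φ).
The central angle between the endpoints is δ = arccos(p₁·p₂) ≈ 1.689 rad (96.8°). The total great-circle distance is δ·R ≈ 1.689 × 6371 ≈ 10763 km, so the target fraction is f = 3000/10763 ≈ 0.279.
Interpolate at f ≈ 0.279 with slerp weights a = sin((1−f)δ)/sin δ ≈ 0.945, b = sin(fδ)/sin δ ≈ 0.457.
p = a·p₁ + b·p₂ ≈ (-0.852, -0.413, 0.322); φ = arcsin(p_z) ≈ 18.81°, λ = atan2(p_y, p_x) ≈ -154.13°.

≈ 18.8°N, 154.1°W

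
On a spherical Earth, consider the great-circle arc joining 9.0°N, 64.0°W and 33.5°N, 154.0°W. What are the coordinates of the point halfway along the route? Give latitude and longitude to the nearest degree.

From cos δ = sin φ₁ sin φ₂ + cos φ₁ cos φ₂ cos Δλ, the central angle is δ ≈ 1.484 rad (85.0°).
Interpolate at f = 1/2 with slerp weights a = sin((1−f)δ)/sin δ ≈ 0.678, b = sin(fδ)/sin δ ≈ 0.678.
p = a·p₁ + b·p₂ ≈ (-0.215, -0.850, 0.481); φ = arcsin(p_z) ≈ 28.72°, λ = atan2(p_y, p_x) ≈ -104.17°.

≈ 29°N, 104°W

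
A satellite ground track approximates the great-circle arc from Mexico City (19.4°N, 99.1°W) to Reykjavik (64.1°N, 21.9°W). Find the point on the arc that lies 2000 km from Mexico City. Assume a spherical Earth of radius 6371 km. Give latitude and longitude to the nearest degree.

≈ (35°N, 89°W)

Write both endpoints as unit vectors p₁, p₂ with components (cos φ cos λ, cos φ sin λ, sin φ).
The central angle between the endpoints is δ = arccos(p₁·p₂) ≈ 1.170 rad (67.0°). The total great-circle distance is δ·R ≈ 1.170 × 6371 ≈ 7455 km, so the target fraction is f = 2000/7455 ≈ 0.268.
Interpolate at f ≈ 0.268 with slerp weights a = sin((1−f)δ)/sin δ ≈ 0.820, b = sin(fδ)/sin δ ≈ 0.335.
p = a·p₁ + b·p₂ ≈ (0.014, -0.819, 0.574); φ = arcsin(p_z) ≈ 35.04°, λ = atan2(p_y, p_x) ≈ -89.05°.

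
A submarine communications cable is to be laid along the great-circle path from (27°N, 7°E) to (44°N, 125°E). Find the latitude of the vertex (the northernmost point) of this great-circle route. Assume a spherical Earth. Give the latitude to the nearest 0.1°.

The great circle lies in the plane with unit normal n̂ = (p₁ × p₂)/|p₁ × p₂|.
Here n̂_z ≈ +0.566; the vertex latitude is φ_max = arccos|n̂_z| ≈ 55.5°.
Check via Clairaut: cos φ_max = |cos φ₁| · sin C = cos(27.0°)·sin(39.4°) ≈ 0.566, again giving ≈ 55.5°.

≈ 55.5°N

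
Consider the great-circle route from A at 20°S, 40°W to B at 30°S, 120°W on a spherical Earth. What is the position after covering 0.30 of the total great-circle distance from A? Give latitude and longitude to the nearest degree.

≈ 28°S, 62°W

Write both endpoints as unit vectors p₁, p₂ with components (cos φ cos λ, cos φ sin λ, sin φ).
The central angle between the endpoints is δ = arccos(p₁·p₂) ≈ 1.253 rad (71.8°).
Interpolate at f = 0.30 with slerp weights a = sin((1−f)δ)/sin δ ≈ 0.809, b = sin(fδ)/sin δ ≈ 0.386.
p = a·p₁ + b·p₂ ≈ (0.415, -0.779, -0.470); φ = arcsin(p_z) ≈ -28.04°, λ = atan2(p_y, p_x) ≈ -61.93°.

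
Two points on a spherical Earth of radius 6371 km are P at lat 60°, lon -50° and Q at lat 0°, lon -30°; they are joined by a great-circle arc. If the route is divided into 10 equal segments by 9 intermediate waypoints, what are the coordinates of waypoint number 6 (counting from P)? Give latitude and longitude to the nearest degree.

≈ lat 24°, lon -35°

Write both endpoints as unit vectors p₁, p₂ with components (cos φ cos λ, cos φ sin λ, sin φ).
The central angle between the endpoints is δ = arccos(p₁·p₂) ≈ 1.082 rad (62.0°).
Interpolate at f = 6/10 with slerp weights a = sin((1−f)δ)/sin δ ≈ 0.475, b = sin(fδ)/sin δ ≈ 0.685.
p = a·p₁ + b·p₂ ≈ (0.746, -0.524, 0.411); φ = arcsin(p_z) ≈ 24.29°, λ = atan2(p_y, p_x) ≈ -35.11°.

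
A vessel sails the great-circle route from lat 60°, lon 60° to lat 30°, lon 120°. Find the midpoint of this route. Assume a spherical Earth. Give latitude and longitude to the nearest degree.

Convert each endpoint to a unit vector on the sphere (x = cos φ cos λ, y = cos φ sin λ, z = sin φ).
The central angle between the endpoints is δ = arccos(p₁·p₂) ≈ 0.864 rad (49.5°).
Interpolate at f = 1/2 with slerp weights a = sin((1−f)δ)/sin δ ≈ 0.551, b = sin(fδ)/sin δ ≈ 0.551.
p = a·p₁ + b·p₂ ≈ (-0.101, 0.651, 0.752); φ = arcsin(p_z) ≈ 48.77°, λ = atan2(p_y, p_x) ≈ 98.79°.

≈ lat 49°, lon 99°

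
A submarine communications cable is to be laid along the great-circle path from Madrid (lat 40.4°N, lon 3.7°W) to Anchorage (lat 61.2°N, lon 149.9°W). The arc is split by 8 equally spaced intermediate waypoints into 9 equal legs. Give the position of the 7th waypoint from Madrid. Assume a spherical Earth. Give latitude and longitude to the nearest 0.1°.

≈ lat 74.5°N, lon 122.0°W

From cos δ = sin φ₁ sin φ₂ + cos φ₁ cos φ₂ cos Δλ, the central angle is δ ≈ 1.305 rad (74.7°).
Interpolate at f = 7/9 with slerp weights a = sin((1−f)δ)/sin δ ≈ 0.296, b = sin(fδ)/sin δ ≈ 0.880.
p = a·p₁ + b·p₂ ≈ (-0.142, -0.227, 0.963); φ = arcsin(p_z) ≈ 74.46°, λ = atan2(p_y, p_x) ≈ -121.95°.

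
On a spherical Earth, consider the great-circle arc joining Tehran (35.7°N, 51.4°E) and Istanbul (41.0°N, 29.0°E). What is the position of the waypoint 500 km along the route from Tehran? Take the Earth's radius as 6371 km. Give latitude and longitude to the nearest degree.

≈ 37°N, 46°E

The haversine formula gives a central angle δ ≈ 0.319 rad (18.3°) between the endpoints. The total great-circle distance is δ·R ≈ 0.319 × 6371 ≈ 2034 km, so the target fraction is f = 500/2034 ≈ 0.246.
Interpolate at f ≈ 0.246 with slerp weights a = sin((1−f)δ)/sin δ ≈ 0.760, b = sin(fδ)/sin δ ≈ 0.250.
p = a·p₁ + b·p₂ ≈ (0.550, 0.574, 0.607); φ = arcsin(p_z) ≈ 37.39°, λ = atan2(p_y, p_x) ≈ 46.21°.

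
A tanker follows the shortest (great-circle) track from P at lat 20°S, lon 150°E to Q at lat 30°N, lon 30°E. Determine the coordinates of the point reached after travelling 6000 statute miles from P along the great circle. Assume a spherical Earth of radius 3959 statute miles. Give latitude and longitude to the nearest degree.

From cos δ = sin φ₁ sin φ₂ + cos φ₁ cos φ₂ cos Δλ, the central angle is δ ≈ 2.187 rad (125.3°). The total great-circle distance is δ·R ≈ 2.187 × 3959 ≈ 8658 mi, so the target fraction is f = 6000/8658 ≈ 0.693.
Interpolate at f ≈ 0.693 with slerp weights a = sin((1−f)δ)/sin δ ≈ 0.762, b = sin(fδ)/sin δ ≈ 1.223.
p = a·p₁ + b·p₂ ≈ (0.297, 0.888, 0.351); φ = arcsin(p_z) ≈ 20.55°, λ = atan2(p_y, p_x) ≈ 71.49°.

≈ lat 21°N, lon 71°E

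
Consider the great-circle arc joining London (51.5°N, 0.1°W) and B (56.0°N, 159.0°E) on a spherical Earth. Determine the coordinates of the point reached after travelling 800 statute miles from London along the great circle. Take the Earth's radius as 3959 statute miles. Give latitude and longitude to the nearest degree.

≈ (63°N, 5°E)

Convert each endpoint to a unit vector on the sphere (x = cos φ cos λ, y = cos φ sin λ, z = sin φ).
The central angle between the endpoints is δ = arccos(p₁·p₂) ≈ 1.241 rad (71.1°). The total great-circle distance is δ·R ≈ 1.241 × 3959 ≈ 4914 mi, so the target fraction is f = 800/4914 ≈ 0.163.
Interpolate at f ≈ 0.163 with slerp weights a = sin((1−f)δ)/sin δ ≈ 0.911, b = sin(fδ)/sin δ ≈ 0.212.
p = a·p₁ + b·p₂ ≈ (0.456, 0.042, 0.889); φ = arcsin(p_z) ≈ 62.72°, λ = atan2(p_y, p_x) ≈ 5.20°.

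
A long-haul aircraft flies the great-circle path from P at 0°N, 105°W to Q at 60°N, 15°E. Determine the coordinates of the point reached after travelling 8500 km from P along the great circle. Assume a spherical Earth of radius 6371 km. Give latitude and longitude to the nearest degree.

≈ 60°N, 43°W

Convert each endpoint to a unit vector on the sphere (x = cos φ cos λ, y = cos φ sin λ, z = sin φ).
The central angle between the endpoints is δ = arccos(p₁·p₂) ≈ 1.823 rad (104.5°). The total great-circle distance is δ·R ≈ 1.823 × 6371 ≈ 11617 km, so the target fraction is f = 8500/11617 ≈ 0.732.
Interpolate at f ≈ 0.732 with slerp weights a = sin((1−f)δ)/sin δ ≈ 0.485, b = sin(fδ)/sin δ ≈ 1.004.
p = a·p₁ + b·p₂ ≈ (0.359, -0.339, 0.870); φ = arcsin(p_z) ≈ 60.40°, λ = atan2(p_y, p_x) ≈ -43.33°.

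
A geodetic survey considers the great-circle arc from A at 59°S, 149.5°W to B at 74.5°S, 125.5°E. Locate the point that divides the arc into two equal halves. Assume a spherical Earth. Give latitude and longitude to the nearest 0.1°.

≈ 71.7°S, 175.8°W

Write both endpoints as unit vectors p₁, p₂ with components (cos φ cos λ, cos φ sin λ, sin φ).
The central angle between the endpoints is δ = arccos(p₁·p₂) ≈ 0.577 rad (33.1°).
Interpolate at f = 1/2 with slerp weights a = sin((1−f)δ)/sin δ ≈ 0.522, b = sin(fδ)/sin δ ≈ 0.522.
p = a·p₁ + b·p₂ ≈ (-0.312, -0.023, -0.950); φ = arcsin(p_z) ≈ -71.75°, λ = atan2(p_y, p_x) ≈ -175.81°.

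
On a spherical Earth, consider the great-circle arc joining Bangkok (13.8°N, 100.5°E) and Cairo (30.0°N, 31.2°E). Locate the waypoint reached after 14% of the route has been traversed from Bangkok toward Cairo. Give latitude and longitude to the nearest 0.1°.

From cos δ = sin φ₁ sin φ₂ + cos φ₁ cos φ₂ cos Δλ, the central angle is δ ≈ 1.141 rad (65.4°).
Interpolate at f = 0.14 with slerp weights a = sin((1−f)δ)/sin δ ≈ 0.914, b = sin(fδ)/sin δ ≈ 0.175.
p = a·p₁ + b·p₂ ≈ (-0.032, 0.952, 0.306); φ = arcsin(p_z) ≈ 17.79°, λ = atan2(p_y, p_x) ≈ 91.94°.

≈ (17.8°N, 91.9°E)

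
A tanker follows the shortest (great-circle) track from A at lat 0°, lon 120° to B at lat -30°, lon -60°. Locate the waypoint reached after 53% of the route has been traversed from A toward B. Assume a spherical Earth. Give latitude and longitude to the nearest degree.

From cos δ = sin φ₁ sin φ₂ + cos φ₁ cos φ₂ cos Δλ, the central angle is δ ≈ 2.618 rad (150.0°).
Interpolate at f = 0.53 with slerp weights a = sin((1−f)δ)/sin δ ≈ 1.885, b = sin(fδ)/sin δ ≈ 1.967.
p = a·p₁ + b·p₂ ≈ (-0.091, 0.158, -0.983); φ = arcsin(p_z) ≈ -79.50°, λ = atan2(p_y, p_x) ≈ 120.00°.

≈ lat -80°, lon 120°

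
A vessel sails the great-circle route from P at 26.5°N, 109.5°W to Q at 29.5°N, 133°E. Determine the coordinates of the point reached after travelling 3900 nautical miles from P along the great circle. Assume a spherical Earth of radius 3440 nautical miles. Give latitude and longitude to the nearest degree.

Convert each endpoint to a unit vector on the sphere (x = cos φ cos λ, y = cos φ sin λ, z = sin φ).
The central angle between the endpoints is δ = arccos(p₁·p₂) ≈ 1.711 rad (98.0°). The total great-circle distance is δ·R ≈ 1.711 × 3440 ≈ 5887 nmi, so the target fraction is f = 3900/5887 ≈ 0.663.
Interpolate at f ≈ 0.663 with slerp weights a = sin((1−f)δ)/sin δ ≈ 0.551, b = sin(fδ)/sin δ ≈ 0.915.
p = a·p₁ + b·p₂ ≈ (-0.708, 0.117, 0.697); φ = arcsin(p_z) ≈ 44.15°, λ = atan2(p_y, p_x) ≈ 170.59°.

≈ 44°N, 171°E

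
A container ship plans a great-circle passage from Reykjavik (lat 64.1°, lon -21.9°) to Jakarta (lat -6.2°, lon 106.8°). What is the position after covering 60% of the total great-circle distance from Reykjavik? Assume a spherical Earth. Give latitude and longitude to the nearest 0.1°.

The haversine formula gives a central angle δ ≈ 1.948 rad (111.6°) between the endpoints.
Interpolate at f = 0.60 with slerp weights a = sin((1−f)δ)/sin δ ≈ 0.756, b = sin(fδ)/sin δ ≈ 0.990.
p = a·p₁ + b·p₂ ≈ (0.022, 0.819, 0.573); φ = arcsin(p_z) ≈ 34.97°, λ = atan2(p_y, p_x) ≈ 88.47°.

≈ lat 35.0°, lon 88.5°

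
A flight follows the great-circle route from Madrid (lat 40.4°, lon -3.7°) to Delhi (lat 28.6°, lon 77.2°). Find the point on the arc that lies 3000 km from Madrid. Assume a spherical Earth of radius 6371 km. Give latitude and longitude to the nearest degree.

Convert each endpoint to a unit vector on the sphere (x = cos φ cos λ, y = cos φ sin λ, z = sin φ).
The central angle between the endpoints is δ = arccos(p₁·p₂) ≈ 1.142 rad (65.4°). The total great-circle distance is δ·R ≈ 1.142 × 6371 ≈ 7274 km, so the target fraction is f = 3000/7274 ≈ 0.412.
Interpolate at f ≈ 0.412 with slerp weights a = sin((1−f)δ)/sin δ ≈ 0.684, b = sin(fδ)/sin δ ≈ 0.499.
p = a·p₁ + b·p₂ ≈ (0.617, 0.394, 0.682); φ = arcsin(p_z) ≈ 42.99°, λ = atan2(p_y, p_x) ≈ 32.55°.

≈ lat 43°, lon 33°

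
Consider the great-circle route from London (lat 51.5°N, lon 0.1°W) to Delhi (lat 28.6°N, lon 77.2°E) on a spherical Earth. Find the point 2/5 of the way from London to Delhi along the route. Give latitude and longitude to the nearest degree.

Convert each endpoint to a unit vector on the sphere (x = cos φ cos λ, y = cos φ sin λ, z = sin φ).
The central angle between the endpoints is δ = arccos(p₁·p₂) ≈ 1.053 rad (60.3°).
Interpolate at f = 2/5 with slerp weights a = sin((1−f)δ)/sin δ ≈ 0.680, b = sin(fδ)/sin δ ≈ 0.471.
p = a·p₁ + b·p₂ ≈ (0.515, 0.402, 0.757); φ = arcsin(p_z) ≈ 49.22°, λ = atan2(p_y, p_x) ≈ 38.00°.

≈ lat 49°N, lon 38°E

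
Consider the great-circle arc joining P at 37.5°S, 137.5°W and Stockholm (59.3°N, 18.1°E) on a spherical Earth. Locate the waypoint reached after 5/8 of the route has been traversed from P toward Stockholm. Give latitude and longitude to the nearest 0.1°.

The haversine formula gives a central angle δ ≈ 2.673 rad (153.2°) between the endpoints.
Interpolate at f = 5/8 with slerp weights a = sin((1−f)δ)/sin δ ≈ 1.867, b = sin(fδ)/sin δ ≈ 2.204.
p = a·p₁ + b·p₂ ≈ (-0.022, -0.651, 0.759); φ = arcsin(p_z) ≈ 49.35°, λ = atan2(p_y, p_x) ≈ -91.97°.

≈ 49.3°N, 92.0°W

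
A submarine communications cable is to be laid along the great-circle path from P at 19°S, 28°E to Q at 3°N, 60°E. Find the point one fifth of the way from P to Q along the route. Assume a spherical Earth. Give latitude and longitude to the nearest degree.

≈ 15°S, 35°E

Write both endpoints as unit vectors p₁, p₂ with components (cos φ cos λ, cos φ sin λ, sin φ).
The central angle between the endpoints is δ = arccos(p₁·p₂) ≈ 0.670 rad (38.4°).
Interpolate at f = 1/5 with slerp weights a = sin((1−f)δ)/sin δ ≈ 0.822, b = sin(fδ)/sin δ ≈ 0.215.
p = a·p₁ + b·p₂ ≈ (0.794, 0.551, -0.256); φ = arcsin(p_z) ≈ -14.86°, λ = atan2(p_y, p_x) ≈ 34.76°.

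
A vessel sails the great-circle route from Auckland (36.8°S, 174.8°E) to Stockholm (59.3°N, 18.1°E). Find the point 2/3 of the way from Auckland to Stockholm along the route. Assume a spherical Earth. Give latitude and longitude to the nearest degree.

Write both endpoints as unit vectors p₁, p₂ with components (cos φ cos λ, cos φ sin λ, sin φ).
The central angle between the endpoints is δ = arccos(p₁·p₂) ≈ 2.669 rad (152.9°).
Interpolate at f = 2/3 with slerp weights a = sin((1−f)δ)/sin δ ≈ 1.708, b = sin(fδ)/sin δ ≈ 2.151.
p = a·p₁ + b·p₂ ≈ (-0.318, 0.465, 0.826); φ = arcsin(p_z) ≈ 55.70°, λ = atan2(p_y, p_x) ≈ 124.39°.

≈ 56°N, 124°E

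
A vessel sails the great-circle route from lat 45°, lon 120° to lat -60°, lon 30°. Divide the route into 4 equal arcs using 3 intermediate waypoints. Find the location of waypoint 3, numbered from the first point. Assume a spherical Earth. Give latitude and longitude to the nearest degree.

≈ lat -38°, lon 67°

Write both endpoints as unit vectors p₁, p₂ with components (cos φ cos λ, cos φ sin λ, sin φ).
The central angle between the endpoints is δ = arccos(p₁·p₂) ≈ 2.230 rad (127.8°).
Interpolate at f = 3/4 with slerp weights a = sin((1−f)δ)/sin δ ≈ 0.669, b = sin(fδ)/sin δ ≈ 1.258.
p = a·p₁ + b·p₂ ≈ (0.308, 0.724, -0.617); φ = arcsin(p_z) ≈ -38.07°, λ = atan2(p_y, p_x) ≈ 66.94°.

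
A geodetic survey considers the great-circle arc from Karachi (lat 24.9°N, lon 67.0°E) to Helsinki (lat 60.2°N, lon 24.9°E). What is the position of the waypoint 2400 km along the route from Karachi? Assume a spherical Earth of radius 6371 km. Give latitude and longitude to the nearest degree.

≈ lat 43°N, lon 53°E

Convert each endpoint to a unit vector on the sphere (x = cos φ cos λ, y = cos φ sin λ, z = sin φ).
The central angle between the endpoints is δ = arccos(p₁·p₂) ≈ 0.796 rad (45.6°). The total great-circle distance is δ·R ≈ 0.796 × 6371 ≈ 5069 km, so the target fraction is f = 2400/5069 ≈ 0.473.
Interpolate at f ≈ 0.473 with slerp weights a = sin((1−f)δ)/sin δ ≈ 0.569, b = sin(fδ)/sin δ ≈ 0.515.
p = a·p₁ + b·p₂ ≈ (0.434, 0.583, 0.687); φ = arcsin(p_z) ≈ 43.37°, λ = atan2(p_y, p_x) ≈ 53.35°.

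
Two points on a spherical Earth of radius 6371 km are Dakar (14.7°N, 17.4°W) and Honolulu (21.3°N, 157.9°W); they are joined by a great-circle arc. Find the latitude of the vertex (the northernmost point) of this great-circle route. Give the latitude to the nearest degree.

≈ 44°N

The great circle lies in the plane with unit normal n̂ = (p₁ × p₂)/|p₁ × p₂|.
Here n̂_z ≈ -0.719; the vertex latitude is φ_max = arccos|n̂_z| ≈ 44.1°.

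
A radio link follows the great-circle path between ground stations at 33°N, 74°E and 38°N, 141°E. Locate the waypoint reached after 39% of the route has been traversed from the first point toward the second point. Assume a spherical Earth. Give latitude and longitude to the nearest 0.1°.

≈ 39.7°N, 98.7°E

Convert each endpoint to a unit vector on the sphere (x = cos φ cos λ, y = cos φ sin λ, z = sin φ).
The central angle between the endpoints is δ = arccos(p₁·p₂) ≈ 0.935 rad (53.6°).
Interpolate at f = 0.39 with slerp weights a = sin((1−f)δ)/sin δ ≈ 0.671, b = sin(fδ)/sin δ ≈ 0.443.
p = a·p₁ + b·p₂ ≈ (-0.116, 0.761, 0.638); φ = arcsin(p_z) ≈ 39.67°, λ = atan2(p_y, p_x) ≈ 98.69°.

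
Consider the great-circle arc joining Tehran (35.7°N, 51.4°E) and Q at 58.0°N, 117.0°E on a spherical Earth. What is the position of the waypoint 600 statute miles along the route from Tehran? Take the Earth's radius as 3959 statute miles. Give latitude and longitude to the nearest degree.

≈ 42°N, 59°E

From cos δ = sin φ₁ sin φ₂ + cos φ₁ cos φ₂ cos Δλ, the central angle is δ ≈ 0.833 rad (47.7°). The total great-circle distance is δ·R ≈ 0.833 × 3959 ≈ 3298 mi, so the target fraction is f = 600/3298 ≈ 0.182.
Interpolate at f ≈ 0.182 with slerp weights a = sin((1−f)δ)/sin δ ≈ 0.851, b = sin(fδ)/sin δ ≈ 0.204.
p = a·p₁ + b·p₂ ≈ (0.382, 0.637, 0.670); φ = arcsin(p_z) ≈ 42.05°, λ = atan2(p_y, p_x) ≈ 59.02°.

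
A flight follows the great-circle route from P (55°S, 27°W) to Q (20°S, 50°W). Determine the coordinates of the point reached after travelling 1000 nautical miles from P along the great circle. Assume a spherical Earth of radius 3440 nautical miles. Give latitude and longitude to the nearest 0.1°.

The haversine formula gives a central angle δ ≈ 0.682 rad (39.1°) between the endpoints. The total great-circle distance is δ·R ≈ 0.682 × 3440 ≈ 2346 nmi, so the target fraction is f = 1000/2346 ≈ 0.426.
Interpolate at f ≈ 0.426 with slerp weights a = sin((1−f)δ)/sin δ ≈ 0.605, b = sin(fδ)/sin δ ≈ 0.455.
p = a·p₁ + b·p₂ ≈ (0.584, -0.485, -0.651); φ = arcsin(p_z) ≈ -40.63°, λ = atan2(p_y, p_x) ≈ -39.71°.

≈ (40.6°S, 39.7°W)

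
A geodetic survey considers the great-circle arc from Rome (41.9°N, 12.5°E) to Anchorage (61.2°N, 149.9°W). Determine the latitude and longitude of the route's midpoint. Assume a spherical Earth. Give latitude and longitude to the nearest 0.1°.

≈ 78.3°N, 14.6°W

Convert each endpoint to a unit vector on the sphere (x = cos φ cos λ, y = cos φ sin λ, z = sin φ).
The central angle between the endpoints is δ = arccos(p₁·p₂) ≈ 1.325 rad (75.9°).
Interpolate at f = 1/2 with slerp weights a = sin((1−f)δ)/sin δ ≈ 0.634, b = sin(fδ)/sin δ ≈ 0.634.
p = a·p₁ + b·p₂ ≈ (0.197, -0.051, 0.979); φ = arcsin(p_z) ≈ 78.29°, λ = atan2(p_y, p_x) ≈ -14.56°.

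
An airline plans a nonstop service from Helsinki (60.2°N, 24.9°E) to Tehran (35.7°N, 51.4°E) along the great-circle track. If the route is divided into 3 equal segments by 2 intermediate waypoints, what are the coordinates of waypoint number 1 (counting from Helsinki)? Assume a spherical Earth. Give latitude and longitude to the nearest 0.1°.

≈ 52.7°N, 36.9°E

The haversine formula gives a central angle δ ≈ 0.521 rad (29.8°) between the endpoints.
Interpolate at f = 1/3 with slerp weights a = sin((1−f)δ)/sin δ ≈ 0.684, b = sin(fδ)/sin δ ≈ 0.347.
p = a·p₁ + b·p₂ ≈ (0.484, 0.363, 0.796); φ = arcsin(p_z) ≈ 52.75°, λ = atan2(p_y, p_x) ≈ 36.89°.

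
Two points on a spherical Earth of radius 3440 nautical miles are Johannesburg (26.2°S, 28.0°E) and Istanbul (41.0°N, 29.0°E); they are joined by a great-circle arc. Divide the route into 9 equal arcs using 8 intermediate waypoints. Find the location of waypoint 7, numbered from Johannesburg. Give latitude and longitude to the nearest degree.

≈ (26°N, 29°E)

Convert each endpoint to a unit vector on the sphere (x = cos φ cos λ, y = cos φ sin λ, z = sin φ).
The central angle between the endpoints is δ = arccos(p₁·p₂) ≈ 1.173 rad (67.2°).
Interpolate at f = 7/9 with slerp weights a = sin((1−f)δ)/sin δ ≈ 0.280, b = sin(fδ)/sin δ ≈ 0.858.
p = a·p₁ + b·p₂ ≈ (0.788, 0.432, 0.439); φ = arcsin(p_z) ≈ 26.07°, λ = atan2(p_y, p_x) ≈ 28.72°.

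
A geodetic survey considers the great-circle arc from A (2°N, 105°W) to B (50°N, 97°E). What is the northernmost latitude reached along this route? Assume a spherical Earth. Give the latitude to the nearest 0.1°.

≈ 73.0°N

The great circle lies in the plane with unit normal n̂ = (p₁ × p₂)/|p₁ × p₂|.
Here n̂_z ≈ -0.293; the vertex latitude is φ_max = arccos|n̂_z| ≈ 73.0°.
Check via Clairaut: cos φ_max = |cos φ₁| · sin C = cos(2.0°)·sin(17.0°) ≈ 0.293, again giving ≈ 73.0°.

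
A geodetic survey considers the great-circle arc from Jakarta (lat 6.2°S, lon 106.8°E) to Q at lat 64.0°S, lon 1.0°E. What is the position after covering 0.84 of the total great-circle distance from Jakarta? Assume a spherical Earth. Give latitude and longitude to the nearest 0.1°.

Convert each endpoint to a unit vector on the sphere (x = cos φ cos λ, y = cos φ sin λ, z = sin φ).
The central angle between the endpoints is δ = arccos(p₁·p₂) ≈ 1.592 rad (91.2°).
Interpolate at f = 0.84 with slerp weights a = sin((1−f)δ)/sin δ ≈ 0.252, b = sin(fδ)/sin δ ≈ 0.973.
p = a·p₁ + b·p₂ ≈ (0.354, 0.247, -0.902); φ = arcsin(p_z) ≈ -64.41°, λ = atan2(p_y, p_x) ≈ 34.94°.

≈ lat 64.4°S, lon 34.9°E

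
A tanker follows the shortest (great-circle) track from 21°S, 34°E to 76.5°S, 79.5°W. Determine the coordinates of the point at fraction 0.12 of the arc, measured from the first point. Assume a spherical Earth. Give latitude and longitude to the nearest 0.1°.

Convert each endpoint to a unit vector on the sphere (x = cos φ cos λ, y = cos φ sin λ, z = sin φ).
The central angle between the endpoints is δ = arccos(p₁·p₂) ≈ 1.306 rad (74.8°).
Interpolate at f = 0.12 with slerp weights a = sin((1−f)δ)/sin δ ≈ 0.945, b = sin(fδ)/sin δ ≈ 0.162.
p = a·p₁ + b·p₂ ≈ (0.739, 0.456, -0.496); φ = arcsin(p_z) ≈ -29.74°, λ = atan2(p_y, p_x) ≈ 31.71°.

≈ 29.7°S, 31.7°E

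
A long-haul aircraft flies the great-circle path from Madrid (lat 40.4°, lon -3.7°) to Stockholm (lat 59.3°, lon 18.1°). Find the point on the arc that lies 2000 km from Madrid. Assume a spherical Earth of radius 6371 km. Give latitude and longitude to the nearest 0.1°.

From cos δ = sin φ₁ sin φ₂ + cos φ₁ cos φ₂ cos Δλ, the central angle is δ ≈ 0.407 rad (23.3°). The total great-circle distance is δ·R ≈ 0.407 × 6371 ≈ 2594 km, so the target fraction is f = 2000/2594 ≈ 0.771.
Interpolate at f ≈ 0.771 with slerp weights a = sin((1−f)δ)/sin δ ≈ 0.235, b = sin(fδ)/sin δ ≈ 0.780.
p = a·p₁ + b·p₂ ≈ (0.557, 0.112, 0.823); φ = arcsin(p_z) ≈ 55.37°, λ = atan2(p_y, p_x) ≈ 11.38°.

≈ lat 55.4°, lon 11.4°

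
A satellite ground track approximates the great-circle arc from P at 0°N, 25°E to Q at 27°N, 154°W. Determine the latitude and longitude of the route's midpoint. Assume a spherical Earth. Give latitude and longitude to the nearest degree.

≈ 76°N, 17°E

Write both endpoints as unit vectors p₁, p₂ with components (cos φ cos λ, cos φ sin λ, sin φ).
The central angle between the endpoints is δ = arccos(p₁·p₂) ≈ 2.670 rad (153.0°).
Interpolate at f = 1/2 with slerp weights a = sin((1−f)δ)/sin δ ≈ 2.140, b = sin(fδ)/sin δ ≈ 2.140.
p = a·p₁ + b·p₂ ≈ (0.226, 0.069, 0.972); φ = arcsin(p_z) ≈ 76.35°, λ = atan2(p_y, p_x) ≈ 16.89°.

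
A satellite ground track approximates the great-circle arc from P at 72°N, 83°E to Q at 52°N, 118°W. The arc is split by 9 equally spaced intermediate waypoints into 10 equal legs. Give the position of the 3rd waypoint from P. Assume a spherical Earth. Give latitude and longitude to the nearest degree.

Write both endpoints as unit vectors p₁, p₂ with components (cos φ cos λ, cos φ sin λ, sin φ).
The central angle between the endpoints is δ = arccos(p₁·p₂) ≈ 0.962 rad (55.1°).
Interpolate at f = 3/10 with slerp weights a = sin((1−f)δ)/sin δ ≈ 0.760, b = sin(fδ)/sin δ ≈ 0.347.
p = a·p₁ + b·p₂ ≈ (-0.072, 0.045, 0.996); φ = arcsin(p_z) ≈ 85.16°, λ = atan2(p_y, p_x) ≈ 148.11°.

≈ 85°N, 148°E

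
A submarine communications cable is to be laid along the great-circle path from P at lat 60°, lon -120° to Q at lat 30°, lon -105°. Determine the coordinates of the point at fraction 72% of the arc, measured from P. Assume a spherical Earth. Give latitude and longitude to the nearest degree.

≈ lat 39°, lon -108°

Convert each endpoint to a unit vector on the sphere (x = cos φ cos λ, y = cos φ sin λ, z = sin φ).
The central angle between the endpoints is δ = arccos(p₁·p₂) ≈ 0.552 rad (31.6°).
Interpolate at f = 0.72 with slerp weights a = sin((1−f)δ)/sin δ ≈ 0.294, b = sin(fδ)/sin δ ≈ 0.738.
p = a·p₁ + b·p₂ ≈ (-0.239, -0.745, 0.623); φ = arcsin(p_z) ≈ 38.56°, λ = atan2(p_y, p_x) ≈ -107.78°.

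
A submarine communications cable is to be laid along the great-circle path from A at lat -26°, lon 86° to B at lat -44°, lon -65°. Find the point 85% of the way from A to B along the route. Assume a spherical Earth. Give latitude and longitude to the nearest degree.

Convert each endpoint to a unit vector on the sphere (x = cos φ cos λ, y = cos φ sin λ, z = sin φ).
The central angle between the endpoints is δ = arccos(p₁·p₂) ≈ 1.835 rad (105.1°).
Interpolate at f = 0.85 with slerp weights a = sin((1−f)δ)/sin δ ≈ 0.282, b = sin(fδ)/sin δ ≈ 1.036.
p = a·p₁ + b·p₂ ≈ (0.333, -0.423, -0.843); φ = arcsin(p_z) ≈ -57.45°, λ = atan2(p_y, p_x) ≈ -51.82°.

≈ lat -57°, lon -52°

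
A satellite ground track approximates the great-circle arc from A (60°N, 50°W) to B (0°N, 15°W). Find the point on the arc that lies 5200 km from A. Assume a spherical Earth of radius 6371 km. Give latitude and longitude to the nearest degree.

Write both endpoints as unit vectors p₁, p₂ with components (cos φ cos λ, cos φ sin λ, sin φ).
The central angle between the endpoints is δ = arccos(p₁·p₂) ≈ 1.149 rad (65.8°). The total great-circle distance is δ·R ≈ 1.149 × 6371 ≈ 7319 km, so the target fraction is f = 5200/7319 ≈ 0.710.
Interpolate at f ≈ 0.710 with slerp weights a = sin((1−f)δ)/sin δ ≈ 0.358, b = sin(fδ)/sin δ ≈ 0.799.
p = a·p₁ + b·p₂ ≈ (0.886, -0.344, 0.310); φ = arcsin(p_z) ≈ 18.06°, λ = atan2(p_y, p_x) ≈ -21.20°.

≈ (18°N, 21°W)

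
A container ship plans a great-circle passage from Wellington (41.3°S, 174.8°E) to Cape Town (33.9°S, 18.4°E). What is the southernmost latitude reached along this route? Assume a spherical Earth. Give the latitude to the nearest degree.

The great circle lies in the plane with unit normal n̂ = (p₁ × p₂)/|p₁ × p₂|.
Here n̂_z ≈ -0.255; the vertex latitude is φ_max = arccos|n̂_z| ≈ 75.2°.
Check via Clairaut: cos φ_max = |cos φ₁| · sin C = cos(41.3°)·sin(160.2°) ≈ 0.255, again giving ≈ 75.2°.

≈ 75°S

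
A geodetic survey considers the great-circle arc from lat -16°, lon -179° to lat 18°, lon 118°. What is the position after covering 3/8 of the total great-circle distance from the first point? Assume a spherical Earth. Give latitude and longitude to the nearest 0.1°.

From cos δ = sin φ₁ sin φ₂ + cos φ₁ cos φ₂ cos Δλ, the central angle is δ ≈ 1.235 rad (70.7°).
Interpolate at f = 3/8 with slerp weights a = sin((1−f)δ)/sin δ ≈ 0.739, b = sin(fδ)/sin δ ≈ 0.473.
p = a·p₁ + b·p₂ ≈ (-0.921, 0.385, -0.057); φ = arcsin(p_z) ≈ -3.29°, λ = atan2(p_y, p_x) ≈ 157.32°.

≈ lat -3.3°, lon 157.3°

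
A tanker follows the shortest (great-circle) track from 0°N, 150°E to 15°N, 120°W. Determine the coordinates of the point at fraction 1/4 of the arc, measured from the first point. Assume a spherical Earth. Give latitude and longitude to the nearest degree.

Convert each endpoint to a unit vector on the sphere (x = cos φ cos λ, y = cos φ sin λ, z = sin φ).
The central angle between the endpoints is δ = arccos(p₁·p₂) ≈ 1.571 rad (90.0°).
Interpolate at f = 1/4 with slerp weights a = sin((1−f)δ)/sin δ ≈ 0.924, b = sin(fδ)/sin δ ≈ 0.383.
p = a·p₁ + b·p₂ ≈ (-0.985, 0.142, 0.099); φ = arcsin(p_z) ≈ 5.68°, λ = atan2(p_y, p_x) ≈ 171.81°.

≈ 6°N, 172°E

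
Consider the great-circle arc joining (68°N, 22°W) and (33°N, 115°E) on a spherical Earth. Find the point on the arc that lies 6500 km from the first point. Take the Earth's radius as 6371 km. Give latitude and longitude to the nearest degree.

≈ (48°N, 109°E)

Convert each endpoint to a unit vector on the sphere (x = cos φ cos λ, y = cos φ sin λ, z = sin φ).
The central angle between the endpoints is δ = arccos(p₁·p₂) ≈ 1.292 rad (74.0°). The total great-circle distance is δ·R ≈ 1.292 × 6371 ≈ 8231 km, so the target fraction is f = 6500/8231 ≈ 0.790.
Interpolate at f ≈ 0.790 with slerp weights a = sin((1−f)δ)/sin δ ≈ 0.279, b = sin(fδ)/sin δ ≈ 0.886.
p = a·p₁ + b·p₂ ≈ (-0.217, 0.635, 0.742); φ = arcsin(p_z) ≈ 47.87°, λ = atan2(p_y, p_x) ≈ 108.90°.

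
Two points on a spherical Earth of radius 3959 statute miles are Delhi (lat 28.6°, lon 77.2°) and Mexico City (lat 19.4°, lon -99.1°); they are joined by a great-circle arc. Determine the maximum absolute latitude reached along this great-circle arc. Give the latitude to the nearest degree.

The great circle lies in the plane with unit normal n̂ = (p₁ × p₂)/|p₁ × p₂|.
Here n̂_z ≈ -0.072; the vertex latitude is φ_max = arccos|n̂_z| ≈ 85.9°.
Check via Clairaut: cos φ_max = |cos φ₁| · sin C = cos(28.6°)·sin(4.7°) ≈ 0.072, again giving ≈ 85.9°.

≈ 86°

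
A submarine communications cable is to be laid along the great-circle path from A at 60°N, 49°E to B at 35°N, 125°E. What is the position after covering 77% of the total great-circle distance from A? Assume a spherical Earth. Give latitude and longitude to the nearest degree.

From cos δ = sin φ₁ sin φ₂ + cos φ₁ cos φ₂ cos Δλ, the central angle is δ ≈ 0.933 rad (53.4°).
Interpolate at f = 0.77 with slerp weights a = sin((1−f)δ)/sin δ ≈ 0.265, b = sin(fδ)/sin δ ≈ 0.819.
p = a·p₁ + b·p₂ ≈ (-0.298, 0.650, 0.699); φ = arcsin(p_z) ≈ 44.38°, λ = atan2(p_y, p_x) ≈ 114.64°.

≈ 44°N, 115°E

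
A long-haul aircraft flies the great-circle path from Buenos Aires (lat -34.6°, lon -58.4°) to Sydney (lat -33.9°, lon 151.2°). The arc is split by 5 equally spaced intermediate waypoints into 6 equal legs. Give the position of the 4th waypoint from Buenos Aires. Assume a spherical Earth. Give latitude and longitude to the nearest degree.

≈ lat -63°, lon -176°

Write both endpoints as unit vectors p₁, p₂ with components (cos φ cos λ, cos φ sin λ, sin φ).
The central angle between the endpoints is δ = arccos(p₁·p₂) ≈ 1.852 rad (106.1°).
Interpolate at f = 4/6 with slerp weights a = sin((1−f)δ)/sin δ ≈ 0.602, b = sin(fδ)/sin δ ≈ 0.983.
p = a·p₁ + b·p₂ ≈ (-0.455, -0.029, -0.890); φ = arcsin(p_z) ≈ -62.89°, λ = atan2(p_y, p_x) ≈ -176.29°.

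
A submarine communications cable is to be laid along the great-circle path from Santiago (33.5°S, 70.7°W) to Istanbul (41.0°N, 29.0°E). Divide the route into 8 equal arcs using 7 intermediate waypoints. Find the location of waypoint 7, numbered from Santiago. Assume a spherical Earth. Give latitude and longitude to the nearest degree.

Write both endpoints as unit vectors p₁, p₂ with components (cos φ cos λ, cos φ sin λ, sin φ).
The central angle between the endpoints is δ = arccos(p₁·p₂) ≈ 2.058 rad (117.9°).
Interpolate at f = 7/8 with slerp weights a = sin((1−f)δ)/sin δ ≈ 0.288, b = sin(fδ)/sin δ ≈ 1.102.
p = a·p₁ + b·p₂ ≈ (0.807, 0.177, 0.564); φ = arcsin(p_z) ≈ 34.33°, λ = atan2(p_y, p_x) ≈ 12.35°.

≈ 34°N, 12°E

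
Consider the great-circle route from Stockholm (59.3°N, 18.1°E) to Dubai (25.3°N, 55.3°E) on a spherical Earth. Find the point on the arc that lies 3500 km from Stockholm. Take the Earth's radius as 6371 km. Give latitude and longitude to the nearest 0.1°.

≈ (35.1°N, 49.1°E)

Convert each endpoint to a unit vector on the sphere (x = cos φ cos λ, y = cos φ sin λ, z = sin φ).
The central angle between the endpoints is δ = arccos(p₁·p₂) ≈ 0.745 rad (42.7°). The total great-circle distance is δ·R ≈ 0.745 × 6371 ≈ 4746 km, so the target fraction is f = 3500/4746 ≈ 0.737.
Interpolate at f ≈ 0.737 with slerp weights a = sin((1−f)δ)/sin δ ≈ 0.287, b = sin(fδ)/sin δ ≈ 0.770.
p = a·p₁ + b·p₂ ≈ (0.536, 0.618, 0.576); φ = arcsin(p_z) ≈ 35.14°, λ = atan2(p_y, p_x) ≈ 49.09°.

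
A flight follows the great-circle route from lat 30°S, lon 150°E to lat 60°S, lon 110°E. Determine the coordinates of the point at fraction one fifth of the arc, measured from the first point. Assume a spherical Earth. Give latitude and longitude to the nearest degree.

From cos δ = sin φ₁ sin φ₂ + cos φ₁ cos φ₂ cos Δλ, the central angle is δ ≈ 0.700 rad (40.1°).
Interpolate at f = 1/5 with slerp weights a = sin((1−f)δ)/sin δ ≈ 0.825, b = sin(fδ)/sin δ ≈ 0.217.
p = a·p₁ + b·p₂ ≈ (-0.655, 0.459, -0.600); φ = arcsin(p_z) ≈ -36.86°, λ = atan2(p_y, p_x) ≈ 145.01°.

≈ lat 37°S, lon 145°E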